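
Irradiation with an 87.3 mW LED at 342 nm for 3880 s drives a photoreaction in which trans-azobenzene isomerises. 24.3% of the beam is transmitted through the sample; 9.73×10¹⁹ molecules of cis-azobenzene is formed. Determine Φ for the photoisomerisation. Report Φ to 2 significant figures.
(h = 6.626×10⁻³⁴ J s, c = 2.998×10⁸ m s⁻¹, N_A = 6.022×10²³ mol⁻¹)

Φ = 0.22

Product: 9.73×10¹⁹ / 6.022×10²³ = 1.616×10⁻⁴ mol.
Photon energy at 342 nm: hc/λ = (6.626×10⁻³⁴)(2.998×10⁸)/(342×10⁻⁹) = 5.808×10⁻¹⁹ J.
Energy delivered: (87.3 mW)(3880 s) = 338.7 J.
Photons incident: 338.7 / 5.808×10⁻¹⁹ = 5.832×10²⁰, i.e. 5.832×10²⁰/6.022×10²³ = 9.684×10⁻⁴ mol.
Fraction absorbed: 1 − 24.3/100 = 0.7570.
Photons absorbed: 0.7570 × 9.684×10⁻⁴ = 7.331×10⁻⁴ mol.
Φ = 1.616×10⁻⁴ mol / 7.331×10⁻⁴ mol photons = 0.22.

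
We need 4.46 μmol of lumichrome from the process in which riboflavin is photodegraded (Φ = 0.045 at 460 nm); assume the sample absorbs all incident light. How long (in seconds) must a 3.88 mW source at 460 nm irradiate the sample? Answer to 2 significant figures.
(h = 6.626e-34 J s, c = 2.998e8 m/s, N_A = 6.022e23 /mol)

Product: 4.46 μmol = 4.46e-6 mol.
Photons that must be absorbed: 4.46e-6 / 0.045 = 9.911e-5 mol.
Photon energy: hc/λ = 4.318e-19 J; per mole, 2.600e5 J mol⁻¹.
Energy required: 9.911e-5 × 2.600e5 = 25.77 J.
Time: 25.77 J / 0.00388 W = 6600 s.

t ≈ 6600 s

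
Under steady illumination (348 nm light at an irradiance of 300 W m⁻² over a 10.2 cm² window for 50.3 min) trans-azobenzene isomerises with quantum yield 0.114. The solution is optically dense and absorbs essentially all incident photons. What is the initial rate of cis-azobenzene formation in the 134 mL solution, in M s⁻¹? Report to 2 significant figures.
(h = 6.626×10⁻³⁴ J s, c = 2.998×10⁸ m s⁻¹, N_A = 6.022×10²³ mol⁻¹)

7.6×10⁻⁷ M s⁻¹

Photon energy at 348 nm: hc/λ = (6.626×10⁻³⁴)(2.998×10⁸)/(348×10⁻⁹) = 5.708×10⁻¹⁹ J.
Energy delivered: (300 W m⁻²)(10.2×10⁻⁴ m²)(3018 s) = 923.5 J.
Photons incident: 923.5 / 5.708×10⁻¹⁹ = 1.618×10²¹, i.e. 1.618×10²¹/6.022×10²³ = 0.002687 mol.
Product formed: 0.114 × 0.002687 = 3.063×10⁻⁴ mol.
Rate: 3.063×10⁻⁴ mol / (3018 s × 0.134 L) = 7.6×10⁻⁷ M s⁻¹.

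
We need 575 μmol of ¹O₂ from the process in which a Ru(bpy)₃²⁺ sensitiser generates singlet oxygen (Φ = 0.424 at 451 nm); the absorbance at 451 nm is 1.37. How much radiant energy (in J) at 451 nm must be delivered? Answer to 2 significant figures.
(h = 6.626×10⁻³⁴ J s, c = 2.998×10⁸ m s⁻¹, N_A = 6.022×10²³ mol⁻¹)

380 J

Product: 575 μmol = 5.75×10⁻⁴ mol.
Photons that must be absorbed: 5.75×10⁻⁴ / 0.424 = 0.001356 mol.
Fraction absorbed: 1 − 10^(−1.37) = 0.9573.
Incident photons needed: 0.001356 / 0.9573 = 0.001416 mol.
Photon energy: hc/λ = 4.405×10⁻¹⁹ J; per mole, 2.653×10⁵ J mol⁻¹.
Energy required: 0.001416 × 2.653×10⁵ = 380 J.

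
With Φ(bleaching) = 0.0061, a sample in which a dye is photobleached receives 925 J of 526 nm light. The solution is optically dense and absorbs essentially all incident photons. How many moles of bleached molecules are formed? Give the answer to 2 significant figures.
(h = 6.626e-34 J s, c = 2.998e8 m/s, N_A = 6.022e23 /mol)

2.5e-5 mol

Photon energy at 526 nm: hc/λ = (6.626e-34)(2.998e8)/(526e-9) = 3.777e-19 J.
Photons incident: 925 / 3.777e-19 = 2.449e21, i.e. 2.449e21/6.022e23 = 0.004067 mol.
Product: Φ × n_abs = 0.0061 × 0.004067 = 2.481e-5 mol.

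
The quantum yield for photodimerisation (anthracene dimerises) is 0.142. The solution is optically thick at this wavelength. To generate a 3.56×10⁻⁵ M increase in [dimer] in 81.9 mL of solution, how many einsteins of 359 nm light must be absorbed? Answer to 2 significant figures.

2.1×10⁻⁵ einstein

Product: (3.56×10⁻⁵ M)(0.0819 L) = 2.916×10⁻⁶ mol.
Photons that must be absorbed: 2.916×10⁻⁶ / 0.142 = 2.054×10⁻⁵ mol.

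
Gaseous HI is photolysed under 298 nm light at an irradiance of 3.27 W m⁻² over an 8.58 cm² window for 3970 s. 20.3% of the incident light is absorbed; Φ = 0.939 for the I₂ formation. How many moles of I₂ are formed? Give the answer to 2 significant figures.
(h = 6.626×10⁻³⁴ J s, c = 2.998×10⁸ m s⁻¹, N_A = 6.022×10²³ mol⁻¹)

Photon energy at 298 nm: hc/λ = (6.626×10⁻³⁴)(2.998×10⁸)/(298×10⁻⁹) = 6.666×10⁻¹⁹ J.
Energy delivered: (3.27 W m⁻²)(8.58×10⁻⁴ m²)(3970 s) = 11.14 J.
Photons incident: 11.14 / 6.666×10⁻¹⁹ = 1.671×10¹⁹, i.e. 1.671×10¹⁹/6.022×10²³ = 2.775×10⁻⁵ mol.
Photons absorbed: 0.203 × 2.775×10⁻⁵ = 5.633×10⁻⁶ mol.
Product: Φ × n_abs = 0.939 × 5.633×10⁻⁶ = 5.289×10⁻⁶ mol.

5.3×10⁻⁶ mol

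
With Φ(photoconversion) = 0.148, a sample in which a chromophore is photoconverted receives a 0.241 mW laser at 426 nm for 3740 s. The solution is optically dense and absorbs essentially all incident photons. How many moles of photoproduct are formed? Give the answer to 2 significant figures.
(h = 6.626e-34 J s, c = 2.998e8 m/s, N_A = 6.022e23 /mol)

4.8e-7 mol

Photon energy at 426 nm: hc/λ = (6.626e-34)(2.998e8)/(426e-9) = 4.663e-19 J.
Energy delivered: (0.241 mW)(3740 s) = 0.9013 J.
Photons incident: 0.9013 / 4.663e-19 = 1.933e18, i.e. 1.933e18/6.022e23 = 3.210e-6 mol.
Product: Φ × n_abs = 0.148 × 3.210e-6 = 4.751e-7 mol.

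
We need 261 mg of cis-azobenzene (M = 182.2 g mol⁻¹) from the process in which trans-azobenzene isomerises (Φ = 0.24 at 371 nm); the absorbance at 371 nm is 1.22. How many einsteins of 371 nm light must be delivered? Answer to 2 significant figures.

Product: 261 mg / 182.2 g mol⁻¹ = 0.001432 mol.
Photons that must be absorbed: 0.001432 / 0.24 = 0.005967 mol.
Fraction absorbed: 1 − 10^(−1.22) = 0.9397.
Incident photons needed: 0.005967 / 0.9397 = 0.006350 mol.

0.0064 einstein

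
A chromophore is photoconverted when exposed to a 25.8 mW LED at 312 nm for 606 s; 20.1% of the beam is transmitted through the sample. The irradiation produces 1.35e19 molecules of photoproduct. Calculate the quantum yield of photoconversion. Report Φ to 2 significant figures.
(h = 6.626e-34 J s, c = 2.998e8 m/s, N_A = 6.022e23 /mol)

Φ = 0.69

Product: 1.35e19 / 6.022e23 = 2.242e-5 mol.
Photon energy at 312 nm: hc/λ = (6.626e-34)(2.998e8)/(312e-9) = 6.367e-19 J.
Energy delivered: (25.8 mW)(606 s) = 15.63 J.
Photons incident: 15.63 / 6.367e-19 = 2.455e19, i.e. 2.455e19/6.022e23 = 4.077e-5 mol.
Fraction absorbed: 1 − 20.1/100 = 0.7990.
Photons absorbed: 0.7990 × 4.077e-5 = 3.258e-5 mol.
Φ = 2.242e-5 mol / 3.258e-5 mol photons = 0.69.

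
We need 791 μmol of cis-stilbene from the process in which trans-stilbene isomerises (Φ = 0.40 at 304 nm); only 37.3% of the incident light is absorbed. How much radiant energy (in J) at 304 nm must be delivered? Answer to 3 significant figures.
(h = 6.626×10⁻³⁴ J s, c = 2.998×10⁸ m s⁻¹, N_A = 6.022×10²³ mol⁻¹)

2090 J

Product: 791 μmol = 7.91×10⁻⁴ mol.
Photons that must be absorbed: 7.91×10⁻⁴ / 0.40 = 0.001978 mol.
Incident photons needed: 0.001978 / 0.373 = 0.005303 mol.
Photon energy: hc/λ = 6.534×10⁻¹⁹ J; per mole, 3.935×10⁵ J mol⁻¹.
Energy required: 0.005303 × 3.935×10⁵ = 2090 J.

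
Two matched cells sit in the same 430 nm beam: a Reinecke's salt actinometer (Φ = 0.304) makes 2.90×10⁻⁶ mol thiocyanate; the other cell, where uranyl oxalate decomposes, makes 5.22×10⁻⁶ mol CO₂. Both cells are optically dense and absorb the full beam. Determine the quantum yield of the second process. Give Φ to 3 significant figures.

Photons absorbed by the actinometer: 2.90×10⁻⁶ / 0.304 = 9.539×10⁻⁶ mol.
Φ(unknown) = 5.22×10⁻⁶ / 9.539×10⁻⁶ = 0.547.

Φ = 0.547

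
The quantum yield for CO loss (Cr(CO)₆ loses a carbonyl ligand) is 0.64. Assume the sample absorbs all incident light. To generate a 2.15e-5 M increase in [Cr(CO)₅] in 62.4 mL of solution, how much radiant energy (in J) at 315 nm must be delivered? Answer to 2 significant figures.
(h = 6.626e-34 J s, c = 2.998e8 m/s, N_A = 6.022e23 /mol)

0.80 J

Product: (2.15e-5 M)(0.0624 L) = 1.342e-6 mol.
Photons that must be absorbed: 1.342e-6 / 0.64 = 2.097e-6 mol.
Photon energy: hc/λ = 6.306e-19 J; per mole, 3.797e5 J mol⁻¹.
Energy required: 2.097e-6 × 3.797e5 = 0.80 J.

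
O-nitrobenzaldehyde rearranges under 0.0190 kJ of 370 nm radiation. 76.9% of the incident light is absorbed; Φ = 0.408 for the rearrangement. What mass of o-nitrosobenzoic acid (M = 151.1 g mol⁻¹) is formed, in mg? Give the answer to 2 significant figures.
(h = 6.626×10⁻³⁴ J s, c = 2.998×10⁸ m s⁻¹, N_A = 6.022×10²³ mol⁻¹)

Photon energy at 370 nm: hc/λ = (6.626×10⁻³⁴)(2.998×10⁸)/(370×10⁻⁹) = 5.369×10⁻¹⁹ J.
Incident energy: 0.0190 kJ = 19.0 J.
Photons incident: 19.0 / 5.369×10⁻¹⁹ = 3.539×10¹⁹, i.e. 3.539×10¹⁹/6.022×10²³ = 5.877×10⁻⁵ mol.
Photons absorbed: 0.769 × 5.877×10⁻⁵ = 4.519×10⁻⁵ mol.
Product: Φ × n_abs = 0.408 × 4.519×10⁻⁵ = 1.844×10⁻⁵ mol.
Mass: 1.844×10⁻⁵ × 151.1 = 0.002786 g = 2.8 mg.

2.8 mg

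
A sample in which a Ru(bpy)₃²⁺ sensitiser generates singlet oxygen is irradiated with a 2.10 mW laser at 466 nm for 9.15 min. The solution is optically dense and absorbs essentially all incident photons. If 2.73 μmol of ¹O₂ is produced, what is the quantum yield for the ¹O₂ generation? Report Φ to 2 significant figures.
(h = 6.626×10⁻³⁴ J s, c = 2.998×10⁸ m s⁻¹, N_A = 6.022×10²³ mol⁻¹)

Product: 2.73 μmol = 2.73×10⁻⁶ mol.
Photon energy at 466 nm: hc/λ = (6.626×10⁻³⁴)(2.998×10⁸)/(466×10⁻⁹) = 4.263×10⁻¹⁹ J.
Energy delivered: (2.10 mW)(549 s) = 1.153 J.
Photons incident: 1.153 / 4.263×10⁻¹⁹ = 2.705×10¹⁸, i.e. 2.705×10¹⁸/6.022×10²³ = 4.492×10⁻⁶ mol.
Φ = 2.73×10⁻⁶ mol / 4.492×10⁻⁶ mol photons = 0.61.

Φ = 0.61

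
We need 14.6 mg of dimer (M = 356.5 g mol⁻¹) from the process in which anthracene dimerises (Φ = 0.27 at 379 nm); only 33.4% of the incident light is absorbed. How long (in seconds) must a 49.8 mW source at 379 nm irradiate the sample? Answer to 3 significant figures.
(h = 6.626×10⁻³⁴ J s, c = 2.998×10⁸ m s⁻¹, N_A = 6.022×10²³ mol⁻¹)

t ≈ 2880 s

Product: 14.6 mg / 356.5 g mol⁻¹ = 4.095×10⁻⁵ mol.
Photons that must be absorbed: 4.095×10⁻⁵ / 0.27 = 1.517×10⁻⁴ mol.
Incident photons needed: 1.517×10⁻⁴ / 0.334 = 4.542×10⁻⁴ mol.
Photon energy: hc/λ = 5.241×10⁻¹⁹ J; per mole, 3.156×10⁵ J mol⁻¹.
Energy required: 4.542×10⁻⁴ × 3.156×10⁵ = 143.3 J.
Time: 143.3 J / 0.0498 W = 2880 s.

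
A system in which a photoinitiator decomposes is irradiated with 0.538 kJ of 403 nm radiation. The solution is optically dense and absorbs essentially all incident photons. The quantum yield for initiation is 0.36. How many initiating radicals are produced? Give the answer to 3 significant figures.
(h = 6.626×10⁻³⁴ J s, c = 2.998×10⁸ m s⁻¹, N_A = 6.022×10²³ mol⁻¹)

Photon energy at 403 nm: hc/λ = (6.626×10⁻³⁴)(2.998×10⁸)/(403×10⁻⁹) = 4.929×10⁻¹⁹ J.
Incident energy: 0.538 kJ = 538 J.
Photons incident: 538 / 4.929×10⁻¹⁹ = 1.091×10²¹, i.e. 1.091×10²¹/6.022×10²³ = 0.001812 mol.
Product: Φ × n_abs = 0.36 × 0.001812 = 6.523×10⁻⁴ mol.
As a count: 6.523×10⁻⁴ × 6.022×10²³ = 3.93×10²⁰.

3.93×10²⁰ initiating radicals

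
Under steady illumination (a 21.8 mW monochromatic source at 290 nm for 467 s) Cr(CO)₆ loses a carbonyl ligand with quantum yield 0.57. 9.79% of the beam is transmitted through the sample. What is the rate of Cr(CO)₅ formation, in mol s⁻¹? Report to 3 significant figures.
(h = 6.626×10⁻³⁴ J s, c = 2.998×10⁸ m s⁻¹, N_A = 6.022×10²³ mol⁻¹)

2.72×10⁻⁸ mol s⁻¹

Photon energy at 290 nm: hc/λ = (6.626×10⁻³⁴)(2.998×10⁸)/(290×10⁻⁹) = 6.850×10⁻¹⁹ J.
Energy delivered: (21.8 mW)(467 s) = 10.18 J.
Photons incident: 10.18 / 6.850×10⁻¹⁹ = 1.486×10¹⁹, i.e. 1.486×10¹⁹/6.022×10²³ = 2.468×10⁻⁵ mol.
Fraction absorbed: 1 − 9.79/100 = 0.9021.
Photons absorbed: 0.9021 × 2.468×10⁻⁵ = 2.226×10⁻⁵ mol.
Product formed: 0.57 × 2.226×10⁻⁵ = 1.269×10⁻⁵ mol.
Rate: 1.269×10⁻⁵ / 467 s = 2.72×10⁻⁸ mol s⁻¹.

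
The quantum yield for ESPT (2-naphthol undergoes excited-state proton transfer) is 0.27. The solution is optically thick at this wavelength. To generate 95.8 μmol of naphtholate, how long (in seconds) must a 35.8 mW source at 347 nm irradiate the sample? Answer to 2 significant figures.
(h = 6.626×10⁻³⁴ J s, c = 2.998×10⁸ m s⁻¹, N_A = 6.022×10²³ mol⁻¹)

t ≈ 3400 s

Product: 95.8 μmol = 9.58×10⁻⁵ mol.
Photons that must be absorbed: 9.58×10⁻⁵ / 0.27 = 3.548×10⁻⁴ mol.
Photon energy: hc/λ = 5.725×10⁻¹⁹ J; per mole, 3.448×10⁵ J mol⁻¹.
Energy required: 3.548×10⁻⁴ × 3.448×10⁵ = 122.3 J.
Time: 122.3 J / 0.0358 W = 3400 s.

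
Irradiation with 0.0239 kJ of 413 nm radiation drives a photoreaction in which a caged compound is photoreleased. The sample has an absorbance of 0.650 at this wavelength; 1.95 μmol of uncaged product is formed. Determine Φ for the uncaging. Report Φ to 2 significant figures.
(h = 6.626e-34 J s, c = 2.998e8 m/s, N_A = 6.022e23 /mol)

Product: 1.95 μmol = 1.95e-6 mol.
Photon energy at 413 nm: hc/λ = (6.626e-34)(2.998e8)/(413e-9) = 4.810e-19 J.
Incident energy: 0.0239 kJ = 23.9 J.
Photons incident: 23.9 / 4.810e-19 = 4.969e19, i.e. 4.969e19/6.022e23 = 8.251e-5 mol.
Fraction absorbed: 1 − 10^(−0.650) = 0.7761.
Photons absorbed: 0.7761 × 8.251e-5 = 6.404e-5 mol.
Φ = 1.95e-6 mol / 6.404e-5 mol photons = 0.030.

Φ = 0.030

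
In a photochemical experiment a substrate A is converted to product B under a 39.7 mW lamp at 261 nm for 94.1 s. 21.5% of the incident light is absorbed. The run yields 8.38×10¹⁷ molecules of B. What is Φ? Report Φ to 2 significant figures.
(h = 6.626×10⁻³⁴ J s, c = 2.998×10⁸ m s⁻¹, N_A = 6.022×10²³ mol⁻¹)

Φ = 0.79

Product: 8.38×10¹⁷ / 6.022×10²³ = 1.392×10⁻⁶ mol.
Photon energy at 261 nm: hc/λ = (6.626×10⁻³⁴)(2.998×10⁸)/(261×10⁻⁹) = 7.611×10⁻¹⁹ J.
Energy delivered: (39.7 mW)(94.1 s) = 3.736 J.
Photons incident: 3.736 / 7.611×10⁻¹⁹ = 4.909×10¹⁸, i.e. 4.909×10¹⁸/6.022×10²³ = 8.152×10⁻⁶ mol.
Photons absorbed: 0.215 × 8.152×10⁻⁶ = 1.753×10⁻⁶ mol.
Φ = 1.392×10⁻⁶ mol / 1.753×10⁻⁶ mol photons = 0.79.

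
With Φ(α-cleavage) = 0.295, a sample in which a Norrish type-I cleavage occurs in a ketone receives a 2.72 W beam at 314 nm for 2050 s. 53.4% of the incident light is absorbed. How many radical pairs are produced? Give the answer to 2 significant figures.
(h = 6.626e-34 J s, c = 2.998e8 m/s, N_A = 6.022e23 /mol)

1.4e21 radical pairs

Photon energy at 314 nm: hc/λ = (6.626e-34)(2.998e8)/(314e-9) = 6.326e-19 J.
Energy delivered: (2.72 W)(2050 s) = 5576 J.
Photons incident: 5576 / 6.326e-19 = 8.814e21, i.e. 8.814e21/6.022e23 = 0.01464 mol.
Photons absorbed: 0.534 × 0.01464 = 0.007818 mol.
Product: Φ × n_abs = 0.295 × 0.007818 = 0.002306 mol.
As a count: 0.002306 × 6.022e23 = 1.4e21.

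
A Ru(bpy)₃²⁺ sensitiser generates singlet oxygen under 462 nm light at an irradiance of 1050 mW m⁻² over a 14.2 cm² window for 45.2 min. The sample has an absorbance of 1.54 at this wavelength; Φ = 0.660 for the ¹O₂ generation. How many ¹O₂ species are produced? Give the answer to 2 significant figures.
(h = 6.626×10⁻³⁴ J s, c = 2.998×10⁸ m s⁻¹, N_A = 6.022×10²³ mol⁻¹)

6.0×10¹⁸ species

Photon energy at 462 nm: hc/λ = (6.626×10⁻³⁴)(2.998×10⁸)/(462×10⁻⁹) = 4.300×10⁻¹⁹ J.
Energy delivered: (1050 mW m⁻²)(14.2×10⁻⁴ m²)(2712 s) = 4.044 J.
Photons incident: 4.044 / 4.300×10⁻¹⁹ = 9.405×10¹⁸, i.e. 9.405×10¹⁸/6.022×10²³ = 1.562×10⁻⁵ mol.
Fraction absorbed: 1 − 10^(−1.54) = 0.9712.
Photons absorbed: 0.9712 × 1.562×10⁻⁵ = 1.517×10⁻⁵ mol.
Product: Φ × n_abs = 0.660 × 1.517×10⁻⁵ = 1.001×10⁻⁵ mol.
As a count: 1.001×10⁻⁵ × 6.022×10²³ = 6.0×10¹⁸.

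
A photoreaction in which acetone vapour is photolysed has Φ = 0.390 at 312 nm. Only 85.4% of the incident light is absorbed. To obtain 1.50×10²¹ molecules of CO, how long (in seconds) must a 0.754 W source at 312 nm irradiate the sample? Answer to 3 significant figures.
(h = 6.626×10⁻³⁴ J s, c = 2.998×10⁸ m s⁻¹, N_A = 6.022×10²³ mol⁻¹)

t ≈ 3800 s

Product: 1.50×10²¹ / 6.022×10²³ = 0.002491 mol.
Photons that must be absorbed: 0.002491 / 0.390 = 0.006387 mol.
Incident photons needed: 0.006387 / 0.854 = 0.007479 mol.
Photon energy: hc/λ = 6.367×10⁻¹⁹ J; per mole, 3.834×10⁵ J mol⁻¹.
Energy required: 0.007479 × 3.834×10⁵ = 2867 J.
Time: 2867 J / 0.754 W = 3800 s.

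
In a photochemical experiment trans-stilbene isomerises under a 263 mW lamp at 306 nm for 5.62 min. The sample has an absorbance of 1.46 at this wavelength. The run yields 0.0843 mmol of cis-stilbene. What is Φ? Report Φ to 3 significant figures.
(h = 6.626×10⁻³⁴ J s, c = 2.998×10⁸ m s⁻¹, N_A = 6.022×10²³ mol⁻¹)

Φ = 0.385

Product: 0.0843 mmol = 8.43×10⁻⁵ mol.
Photon energy at 306 nm: hc/λ = (6.626×10⁻³⁴)(2.998×10⁸)/(306×10⁻⁹) = 6.492×10⁻¹⁹ J.
Energy delivered: (263 mW)(337.2 s) = 88.68 J.
Photons incident: 88.68 / 6.492×10⁻¹⁹ = 1.366×10²⁰, i.e. 1.366×10²⁰/6.022×10²³ = 2.268×10⁻⁴ mol.
Fraction absorbed: 1 − 10^(−1.46) = 0.9653.
Photons absorbed: 0.9653 × 2.268×10⁻⁴ = 2.189×10⁻⁴ mol.
Φ = 8.43×10⁻⁵ mol / 2.189×10⁻⁴ mol photons = 0.385.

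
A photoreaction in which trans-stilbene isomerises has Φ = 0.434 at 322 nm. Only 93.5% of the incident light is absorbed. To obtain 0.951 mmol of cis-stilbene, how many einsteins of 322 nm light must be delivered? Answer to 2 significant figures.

0.0023 einstein

Product: 0.951 mmol = 9.51e-4 mol.
Photons that must be absorbed: 9.51e-4 / 0.434 = 0.002191 mol.
Incident photons needed: 0.002191 / 0.935 = 0.002343 mol.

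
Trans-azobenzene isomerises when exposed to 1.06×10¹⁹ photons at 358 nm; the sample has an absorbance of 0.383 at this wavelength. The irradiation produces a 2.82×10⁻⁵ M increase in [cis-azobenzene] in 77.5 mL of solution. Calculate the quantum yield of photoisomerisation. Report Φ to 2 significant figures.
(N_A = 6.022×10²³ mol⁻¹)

Φ = 0.21

Product: (2.82×10⁻⁵ M)(0.0775 L) = 2.186×10⁻⁶ mol.
Moles of photons: 1.06×10¹⁹ / 6.022×10²³ = 1.760×10⁻⁵ mol.
Fraction absorbed: 1 − 10^(−0.383) = 0.5860.
Photons absorbed: 0.5860 × 1.760×10⁻⁵ = 1.031×10⁻⁵ mol.
Φ = 2.186×10⁻⁶ mol / 1.031×10⁻⁵ mol photons = 0.21.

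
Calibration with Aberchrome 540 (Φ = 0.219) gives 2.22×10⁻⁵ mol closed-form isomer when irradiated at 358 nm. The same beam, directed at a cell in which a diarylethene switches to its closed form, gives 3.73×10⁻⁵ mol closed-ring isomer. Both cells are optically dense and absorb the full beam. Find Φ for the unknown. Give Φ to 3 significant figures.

Photons absorbed by the actinometer: 2.22×10⁻⁵ / 0.219 = 1.014×10⁻⁴ mol.
Φ(unknown) = 3.73×10⁻⁵ / 1.014×10⁻⁴ = 0.368.

Φ = 0.368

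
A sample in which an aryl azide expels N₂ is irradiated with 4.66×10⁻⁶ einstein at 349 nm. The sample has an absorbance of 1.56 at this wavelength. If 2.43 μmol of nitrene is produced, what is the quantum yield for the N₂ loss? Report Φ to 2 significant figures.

Φ = 0.54

Product: 2.43 μmol = 2.43×10⁻⁶ mol.
Fraction absorbed: 1 − 10^(−1.56) = 0.9725.
Photons absorbed: 0.9725 × 4.66×10⁻⁶ = 4.532×10⁻⁶ mol.
Φ = 2.43×10⁻⁶ mol / 4.532×10⁻⁶ mol photons = 0.54.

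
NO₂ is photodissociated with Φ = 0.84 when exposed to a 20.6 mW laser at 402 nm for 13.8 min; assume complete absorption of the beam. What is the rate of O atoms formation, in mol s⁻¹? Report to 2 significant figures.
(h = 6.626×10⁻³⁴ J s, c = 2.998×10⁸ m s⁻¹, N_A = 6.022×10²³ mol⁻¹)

5.8×10⁻⁸ mol s⁻¹

Photon energy at 402 nm: hc/λ = (6.626×10⁻³⁴)(2.998×10⁸)/(402×10⁻⁹) = 4.941×10⁻¹⁹ J.
Energy delivered: (20.6 mW)(828 s) = 17.06 J.
Photons incident: 17.06 / 4.941×10⁻¹⁹ = 3.453×10¹⁹, i.e. 3.453×10¹⁹/6.022×10²³ = 5.734×10⁻⁵ mol.
Product formed: 0.84 × 5.734×10⁻⁵ = 4.817×10⁻⁵ mol.
Rate: 4.817×10⁻⁵ / 828 s = 5.8×10⁻⁸ mol s⁻¹.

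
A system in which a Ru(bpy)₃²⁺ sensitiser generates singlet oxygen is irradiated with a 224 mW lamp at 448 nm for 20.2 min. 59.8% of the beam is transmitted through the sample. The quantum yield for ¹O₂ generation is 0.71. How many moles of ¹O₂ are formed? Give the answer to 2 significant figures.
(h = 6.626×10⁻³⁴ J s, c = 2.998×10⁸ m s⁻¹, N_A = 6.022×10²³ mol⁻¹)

Photon energy at 448 nm: hc/λ = (6.626×10⁻³⁴)(2.998×10⁸)/(448×10⁻⁹) = 4.434×10⁻¹⁹ J.
Energy delivered: (224 mW)(1212 s) = 271.5 J.
Photons incident: 271.5 / 4.434×10⁻¹⁹ = 6.123×10²⁰, i.e. 6.123×10²⁰/6.022×10²³ = 0.001017 mol.
Fraction absorbed: 1 − 59.8/100 = 0.4020.
Photons absorbed: 0.4020 × 0.001017 = 4.088×10⁻⁴ mol.
Product: Φ × n_abs = 0.71 × 4.088×10⁻⁴ = 2.902×10⁻⁴ mol.

2.9×10⁻⁴ mol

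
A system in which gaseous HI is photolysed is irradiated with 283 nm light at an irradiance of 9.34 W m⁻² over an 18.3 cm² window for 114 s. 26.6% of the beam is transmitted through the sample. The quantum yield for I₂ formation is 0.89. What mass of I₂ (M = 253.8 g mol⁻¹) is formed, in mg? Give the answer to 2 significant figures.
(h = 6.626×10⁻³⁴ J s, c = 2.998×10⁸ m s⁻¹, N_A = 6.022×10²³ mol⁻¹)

0.76 mg

Photon energy at 283 nm: hc/λ = (6.626×10⁻³⁴)(2.998×10⁸)/(283×10⁻⁹) = 7.019×10⁻¹⁹ J.
Energy delivered: (9.34 W m⁻²)(18.3×10⁻⁴ m²)(114 s) = 1.949 J.
Photons incident: 1.949 / 7.019×10⁻¹⁹ = 2.777×10¹⁸, i.e. 2.777×10¹⁸/6.022×10²³ = 4.611×10⁻⁶ mol.
Fraction absorbed: 1 − 26.6/100 = 0.7340.
Photons absorbed: 0.7340 × 4.611×10⁻⁶ = 3.384×10⁻⁶ mol.
Product: Φ × n_abs = 0.89 × 3.384×10⁻⁶ = 3.012×10⁻⁶ mol.
Mass: 3.012×10⁻⁶ × 253.8 = 7.644×10⁻⁴ g = 0.76 mg.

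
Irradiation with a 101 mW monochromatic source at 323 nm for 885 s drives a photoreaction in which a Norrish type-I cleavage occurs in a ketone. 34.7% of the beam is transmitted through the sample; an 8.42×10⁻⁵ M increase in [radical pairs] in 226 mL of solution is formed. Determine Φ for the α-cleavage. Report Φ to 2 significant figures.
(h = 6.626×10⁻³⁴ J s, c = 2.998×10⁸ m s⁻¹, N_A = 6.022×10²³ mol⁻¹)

Φ = 0.12

Product: (8.42×10⁻⁵ M)(0.226 L) = 1.903×10⁻⁵ mol.
Photon energy at 323 nm: hc/λ = (6.626×10⁻³⁴)(2.998×10⁸)/(323×10⁻⁹) = 6.150×10⁻¹⁹ J.
Energy delivered: (101 mW)(885 s) = 89.39 J.
Photons incident: 89.39 / 6.150×10⁻¹⁹ = 1.453×10²⁰, i.e. 1.453×10²⁰/6.022×10²³ = 2.413×10⁻⁴ mol.
Fraction absorbed: 1 − 34.7/100 = 0.6530.
Photons absorbed: 0.6530 × 2.413×10⁻⁴ = 1.576×10⁻⁴ mol.
Φ = 1.903×10⁻⁵ mol / 1.576×10⁻⁴ mol photons = 0.12.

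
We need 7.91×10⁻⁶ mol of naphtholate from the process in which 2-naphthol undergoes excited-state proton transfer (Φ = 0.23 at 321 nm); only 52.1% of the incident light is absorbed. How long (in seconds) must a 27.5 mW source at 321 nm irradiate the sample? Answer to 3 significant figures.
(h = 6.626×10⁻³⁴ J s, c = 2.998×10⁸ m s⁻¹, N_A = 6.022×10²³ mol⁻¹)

t ≈ 895 s

Photons that must be absorbed: 7.91×10⁻⁶ / 0.23 = 3.439×10⁻⁵ mol.
Incident photons needed: 3.439×10⁻⁵ / 0.521 = 6.601×10⁻⁵ mol.
Photon energy: hc/λ = 6.188×10⁻¹⁹ J; per mole, 3.726×10⁵ J mol⁻¹.
Energy required: 6.601×10⁻⁵ × 3.726×10⁵ = 24.60 J.
Time: 24.60 J / 0.0275 W = 895 s.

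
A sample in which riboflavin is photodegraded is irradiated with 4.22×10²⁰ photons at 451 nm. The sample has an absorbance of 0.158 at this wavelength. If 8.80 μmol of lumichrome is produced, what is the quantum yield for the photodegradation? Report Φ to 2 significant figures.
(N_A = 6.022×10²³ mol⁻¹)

Φ = 0.041

Product: 8.80 μmol = 8.80×10⁻⁶ mol.
Moles of photons: 4.22×10²⁰ / 6.022×10²³ = 7.008×10⁻⁴ mol.
Fraction absorbed: 1 − 10^(−0.158) = 0.3050.
Photons absorbed: 0.3050 × 7.008×10⁻⁴ = 2.137×10⁻⁴ mol.
Φ = 8.80×10⁻⁶ mol / 2.137×10⁻⁴ mol photons = 0.041.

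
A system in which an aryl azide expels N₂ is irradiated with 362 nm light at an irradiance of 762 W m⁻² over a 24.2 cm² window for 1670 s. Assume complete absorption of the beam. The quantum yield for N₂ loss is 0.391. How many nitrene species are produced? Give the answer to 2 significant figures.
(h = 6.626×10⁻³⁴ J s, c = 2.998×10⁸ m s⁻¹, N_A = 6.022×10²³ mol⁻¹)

Photon energy at 362 nm: hc/λ = (6.626×10⁻³⁴)(2.998×10⁸)/(362×10⁻⁹) = 5.487×10⁻¹⁹ J.
Energy delivered: (762 W m⁻²)(24.2×10⁻⁴ m²)(1670 s) = 3080 J.
Photons incident: 3080 / 5.487×10⁻¹⁹ = 5.613×10²¹, i.e. 5.613×10²¹/6.022×10²³ = 0.009321 mol.
Product: Φ × n_abs = 0.391 × 0.009321 = 0.003645 mol.
As a count: 0.003645 × 6.022×10²³ = 2.2×10²¹.

2.2×10²¹ species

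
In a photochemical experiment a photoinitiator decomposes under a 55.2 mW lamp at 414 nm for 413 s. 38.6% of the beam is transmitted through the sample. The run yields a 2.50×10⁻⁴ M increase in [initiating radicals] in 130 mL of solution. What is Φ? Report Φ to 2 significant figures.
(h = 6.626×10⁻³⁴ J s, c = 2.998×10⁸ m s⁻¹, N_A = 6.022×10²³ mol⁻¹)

Φ = 0.67

Product: (2.50×10⁻⁴ M)(0.13 L) = 3.250×10⁻⁵ mol.
Photon energy at 414 nm: hc/λ = (6.626×10⁻³⁴)(2.998×10⁸)/(414×10⁻⁹) = 4.798×10⁻¹⁹ J.
Energy delivered: (55.2 mW)(413 s) = 22.80 J.
Photons incident: 22.80 / 4.798×10⁻¹⁹ = 4.752×10¹⁹, i.e. 4.752×10¹⁹/6.022×10²³ = 7.891×10⁻⁵ mol.
Fraction absorbed: 1 − 38.6/100 = 0.6140.
Photons absorbed: 0.6140 × 7.891×10⁻⁵ = 4.845×10⁻⁵ mol.
Φ = 3.250×10⁻⁵ mol / 4.845×10⁻⁵ mol photons = 0.67.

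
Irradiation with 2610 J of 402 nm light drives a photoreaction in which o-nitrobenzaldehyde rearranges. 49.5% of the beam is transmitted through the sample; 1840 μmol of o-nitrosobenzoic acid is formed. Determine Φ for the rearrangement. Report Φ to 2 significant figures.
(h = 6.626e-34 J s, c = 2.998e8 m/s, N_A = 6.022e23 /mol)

Φ = 0.42

Product: 1840 μmol = 0.00184 mol.
Photon energy at 402 nm: hc/λ = (6.626e-34)(2.998e8)/(402e-9) = 4.941e-19 J.
Photons incident: 2610 / 4.941e-19 = 5.282e21, i.e. 5.282e21/6.022e23 = 0.008771 mol.
Fraction absorbed: 1 − 49.5/100 = 0.5050.
Photons absorbed: 0.5050 × 0.008771 = 0.004429 mol.
Φ = 0.00184 mol / 0.004429 mol photons = 0.42.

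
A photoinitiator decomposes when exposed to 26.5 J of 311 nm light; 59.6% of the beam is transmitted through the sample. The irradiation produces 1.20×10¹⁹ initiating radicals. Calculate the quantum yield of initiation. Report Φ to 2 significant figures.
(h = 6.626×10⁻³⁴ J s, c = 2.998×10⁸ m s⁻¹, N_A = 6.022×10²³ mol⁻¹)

Φ = 0.72

Product: 1.20×10¹⁹ / 6.022×10²³ = 1.993×10⁻⁵ mol.
Photon energy at 311 nm: hc/λ = (6.626×10⁻³⁴)(2.998×10⁸)/(311×10⁻⁹) = 6.387×10⁻¹⁹ J.
Photons incident: 26.5 / 6.387×10⁻¹⁹ = 4.149×10¹⁹, i.e. 4.149×10¹⁹/6.022×10²³ = 6.890×10⁻⁵ mol.
Fraction absorbed: 1 − 59.6/100 = 0.4040.
Photons absorbed: 0.4040 × 6.890×10⁻⁵ = 2.784×10⁻⁵ mol.
Φ = 1.993×10⁻⁵ mol / 2.784×10⁻⁵ mol photons = 0.72.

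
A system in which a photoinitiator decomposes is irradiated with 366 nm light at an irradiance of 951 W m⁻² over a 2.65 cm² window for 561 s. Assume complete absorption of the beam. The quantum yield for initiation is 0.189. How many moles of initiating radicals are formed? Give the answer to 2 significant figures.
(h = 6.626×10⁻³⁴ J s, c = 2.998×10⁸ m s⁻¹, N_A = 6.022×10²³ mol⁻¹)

8.2×10⁻⁵ mol

Photon energy at 366 nm: hc/λ = (6.626×10⁻³⁴)(2.998×10⁸)/(366×10⁻⁹) = 5.428×10⁻¹⁹ J.
Energy delivered: (951 W m⁻²)(2.65×10⁻⁴ m²)(561 s) = 141.4 J.
Photons incident: 141.4 / 5.428×10⁻¹⁹ = 2.605×10²⁰, i.e. 2.605×10²⁰/6.022×10²³ = 4.326×10⁻⁴ mol.
Product: Φ × n_abs = 0.189 × 4.326×10⁻⁴ = 8.176×10⁻⁵ mol.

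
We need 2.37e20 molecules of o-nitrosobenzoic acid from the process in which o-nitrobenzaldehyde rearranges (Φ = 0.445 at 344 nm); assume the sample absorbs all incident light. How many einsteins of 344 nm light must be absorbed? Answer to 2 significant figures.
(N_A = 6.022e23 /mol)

8.8e-4 einstein

Product: 2.37e20 / 6.022e23 = 3.936e-4 mol.
Photons that must be absorbed: 3.936e-4 / 0.445 = 8.845e-4 mol.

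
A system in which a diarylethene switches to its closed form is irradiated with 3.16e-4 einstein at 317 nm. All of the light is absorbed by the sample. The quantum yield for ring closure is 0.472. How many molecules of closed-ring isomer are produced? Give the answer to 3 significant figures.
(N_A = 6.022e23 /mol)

8.98e19 molecules

Product: Φ × n_abs = 0.472 × 3.16e-4 = 1.492e-4 mol.
As a count: 1.492e-4 × 6.022e23 = 8.98e19.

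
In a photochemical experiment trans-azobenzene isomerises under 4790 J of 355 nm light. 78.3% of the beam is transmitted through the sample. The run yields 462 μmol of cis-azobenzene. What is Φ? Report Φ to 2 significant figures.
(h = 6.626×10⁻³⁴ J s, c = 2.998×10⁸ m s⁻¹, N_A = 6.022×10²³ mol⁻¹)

Product: 462 μmol = 4.62×10⁻⁴ mol.
Photon energy at 355 nm: hc/λ = (6.626×10⁻³⁴)(2.998×10⁸)/(355×10⁻⁹) = 5.596×10⁻¹⁹ J.
Photons incident: 4790 / 5.596×10⁻¹⁹ = 8.560×10²¹, i.e. 8.560×10²¹/6.022×10²³ = 0.01421 mol.
Fraction absorbed: 1 − 78.3/100 = 0.2170.
Photons absorbed: 0.2170 × 0.01421 = 0.003084 mol.
Φ = 4.62×10⁻⁴ mol / 0.003084 mol photons = 0.15.

Φ = 0.15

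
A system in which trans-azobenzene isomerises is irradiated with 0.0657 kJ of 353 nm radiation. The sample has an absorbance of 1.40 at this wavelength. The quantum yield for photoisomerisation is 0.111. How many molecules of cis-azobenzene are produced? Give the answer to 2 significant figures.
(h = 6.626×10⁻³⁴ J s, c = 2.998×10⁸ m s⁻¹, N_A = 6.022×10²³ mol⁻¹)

Photon energy at 353 nm: hc/λ = (6.626×10⁻³⁴)(2.998×10⁸)/(353×10⁻⁹) = 5.627×10⁻¹⁹ J.
Incident energy: 0.0657 kJ = 65.7 J.
Photons incident: 65.7 / 5.627×10⁻¹⁹ = 1.168×10²⁰, i.e. 1.168×10²⁰/6.022×10²³ = 1.940×10⁻⁴ mol.
Fraction absorbed: 1 − 10^(−1.40) = 0.9602.
Photons absorbed: 0.9602 × 1.940×10⁻⁴ = 1.863×10⁻⁴ mol.
Product: Φ × n_abs = 0.111 × 1.863×10⁻⁴ = 2.068×10⁻⁵ mol.
As a count: 2.068×10⁻⁵ × 6.022×10²³ = 1.2×10¹⁹.

1.2×10¹⁹ molecules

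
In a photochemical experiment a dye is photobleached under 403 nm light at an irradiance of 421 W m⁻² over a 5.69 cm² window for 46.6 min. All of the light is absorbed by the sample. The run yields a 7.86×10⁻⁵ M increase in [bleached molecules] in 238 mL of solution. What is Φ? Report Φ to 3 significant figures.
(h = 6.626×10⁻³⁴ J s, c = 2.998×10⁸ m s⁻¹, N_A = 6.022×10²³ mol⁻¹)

Product: (7.86×10⁻⁵ M)(0.238 L) = 1.871×10⁻⁵ mol.
Photon energy at 403 nm: hc/λ = (6.626×10⁻³⁴)(2.998×10⁸)/(403×10⁻⁹) = 4.929×10⁻¹⁹ J.
Energy delivered: (421 W m⁻²)(5.69×10⁻⁴ m²)(2796 s) = 669.8 J.
Photons incident: 669.8 / 4.929×10⁻¹⁹ = 1.359×10²¹, i.e. 1.359×10²¹/6.022×10²³ = 0.002257 mol.
Φ = 1.871×10⁻⁵ mol / 0.002257 mol photons = 0.00829.

Φ = 0.00829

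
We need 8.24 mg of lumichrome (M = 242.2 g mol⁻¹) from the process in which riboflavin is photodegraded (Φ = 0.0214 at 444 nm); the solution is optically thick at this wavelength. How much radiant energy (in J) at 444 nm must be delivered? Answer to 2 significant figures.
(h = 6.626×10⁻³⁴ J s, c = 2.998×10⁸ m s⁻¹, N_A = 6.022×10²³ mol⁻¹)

430 J

Product: 8.24 mg / 242.2 g mol⁻¹ = 3.402×10⁻⁵ mol.
Photons that must be absorbed: 3.402×10⁻⁵ / 0.0214 = 0.001590 mol.
Photon energy: hc/λ = 4.474×10⁻¹⁹ J; per mole, 2.694×10⁵ J mol⁻¹.
Energy required: 0.001590 × 2.694×10⁵ = 430 J.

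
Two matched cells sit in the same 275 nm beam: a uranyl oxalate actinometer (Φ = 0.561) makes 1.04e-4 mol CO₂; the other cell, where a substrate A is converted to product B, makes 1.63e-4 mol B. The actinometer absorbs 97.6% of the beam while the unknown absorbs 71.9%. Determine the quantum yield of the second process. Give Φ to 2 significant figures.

Φ = 1.2

Photons absorbed by the actinometer: 1.04e-4 / 0.561 = 1.854e-4 mol.
Incident flux: 1.854e-4 / 0.976 = 1.900e-4 einstein.
Absorbed by unknown: 0.719 × 1.900e-4 = 1.366e-4 mol.
Φ(unknown) = 1.63e-4 / 1.366e-4 = 1.2.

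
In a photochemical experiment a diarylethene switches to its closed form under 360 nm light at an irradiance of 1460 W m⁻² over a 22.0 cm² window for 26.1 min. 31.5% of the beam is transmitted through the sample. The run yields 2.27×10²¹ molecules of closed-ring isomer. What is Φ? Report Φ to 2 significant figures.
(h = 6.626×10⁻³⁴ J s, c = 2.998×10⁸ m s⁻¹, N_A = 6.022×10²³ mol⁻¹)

Φ = 0.36

Product: 2.27×10²¹ / 6.022×10²³ = 0.003770 mol.
Photon energy at 360 nm: hc/λ = (6.626×10⁻³⁴)(2.998×10⁸)/(360×10⁻⁹) = 5.518×10⁻¹⁹ J.
Energy delivered: (1460 W m⁻²)(22.0×10⁻⁴ m²)(1566 s) = 5030 J.
Photons incident: 5030 / 5.518×10⁻¹⁹ = 9.116×10²¹, i.e. 9.116×10²¹/6.022×10²³ = 0.01514 mol.
Fraction absorbed: 1 − 31.5/100 = 0.6850.
Photons absorbed: 0.6850 × 0.01514 = 0.01037 mol.
Φ = 0.003770 mol / 0.01037 mol photons = 0.36.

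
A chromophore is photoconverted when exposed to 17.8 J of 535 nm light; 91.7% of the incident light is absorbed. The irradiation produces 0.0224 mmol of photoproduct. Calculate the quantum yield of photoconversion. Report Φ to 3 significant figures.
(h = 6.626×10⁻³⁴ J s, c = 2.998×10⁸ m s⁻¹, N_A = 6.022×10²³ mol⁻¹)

Φ = 0.307

Product: 0.0224 mmol = 2.24×10⁻⁵ mol.
Photon energy at 535 nm: hc/λ = (6.626×10⁻³⁴)(2.998×10⁸)/(535×10⁻⁹) = 3.713×10⁻¹⁹ J.
Photons incident: 17.8 / 3.713×10⁻¹⁹ = 4.794×10¹⁹, i.e. 4.794×10¹⁹/6.022×10²³ = 7.961×10⁻⁵ mol.
Photons absorbed: 0.917 × 7.961×10⁻⁵ = 7.300×10⁻⁵ mol.
Φ = 2.24×10⁻⁵ mol / 7.300×10⁻⁵ mol photons = 0.307.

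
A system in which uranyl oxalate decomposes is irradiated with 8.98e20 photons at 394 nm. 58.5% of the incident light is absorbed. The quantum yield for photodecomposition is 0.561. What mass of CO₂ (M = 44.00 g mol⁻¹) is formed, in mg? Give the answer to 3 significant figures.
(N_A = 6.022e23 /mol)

21.5 mg

Moles of photons: 8.98e20 / 6.022e23 = 0.001491 mol.
Photons absorbed: 0.585 × 0.001491 = 8.722e-4 mol.
Product: Φ × n_abs = 0.561 × 8.722e-4 = 4.893e-4 mol.
Mass: 4.893e-4 × 44.00 = 0.02153 g = 21.5 mg.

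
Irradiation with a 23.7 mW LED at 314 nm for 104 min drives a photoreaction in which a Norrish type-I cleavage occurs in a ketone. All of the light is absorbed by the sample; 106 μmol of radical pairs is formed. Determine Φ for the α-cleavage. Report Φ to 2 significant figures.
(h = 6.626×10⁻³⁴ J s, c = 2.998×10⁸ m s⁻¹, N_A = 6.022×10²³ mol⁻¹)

Φ = 0.27

Product: 106 μmol = 1.06×10⁻⁴ mol.
Photon energy at 314 nm: hc/λ = (6.626×10⁻³⁴)(2.998×10⁸)/(314×10⁻⁹) = 6.326×10⁻¹⁹ J.
Energy delivered: (23.7 mW)(6240 s) = 147.9 J.
Photons incident: 147.9 / 6.326×10⁻¹⁹ = 2.338×10²⁰, i.e. 2.338×10²⁰/6.022×10²³ = 3.882×10⁻⁴ mol.
Φ = 1.06×10⁻⁴ mol / 3.882×10⁻⁴ mol photons = 0.27.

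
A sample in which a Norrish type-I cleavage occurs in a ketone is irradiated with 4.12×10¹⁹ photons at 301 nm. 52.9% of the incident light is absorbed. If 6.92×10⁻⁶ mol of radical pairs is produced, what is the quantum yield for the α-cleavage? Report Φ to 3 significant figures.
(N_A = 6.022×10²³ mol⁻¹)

Φ = 0.191

Moles of photons: 4.12×10¹⁹ / 6.022×10²³ = 6.842×10⁻⁵ mol.
Photons absorbed: 0.529 × 6.842×10⁻⁵ = 3.619×10⁻⁵ mol.
Φ = 6.92×10⁻⁶ mol / 3.619×10⁻⁵ mol photons = 0.191.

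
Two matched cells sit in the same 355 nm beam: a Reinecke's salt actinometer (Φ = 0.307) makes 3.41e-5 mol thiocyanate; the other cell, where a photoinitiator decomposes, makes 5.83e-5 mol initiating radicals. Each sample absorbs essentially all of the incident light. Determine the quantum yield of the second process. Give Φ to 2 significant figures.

Φ = 0.52

Photons absorbed by the actinometer: 3.41e-5 / 0.307 = 1.111e-4 mol.
Φ(unknown) = 5.83e-5 / 1.111e-4 = 0.52.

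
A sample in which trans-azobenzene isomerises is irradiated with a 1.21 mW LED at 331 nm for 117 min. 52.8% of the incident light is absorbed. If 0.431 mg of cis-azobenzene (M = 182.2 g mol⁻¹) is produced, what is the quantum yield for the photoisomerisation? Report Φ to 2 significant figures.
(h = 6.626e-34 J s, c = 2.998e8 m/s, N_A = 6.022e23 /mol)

Φ = 0.19

Product: 0.431 mg / 182.2 g mol⁻¹ = 2.366e-6 mol.
Photon energy at 331 nm: hc/λ = (6.626e-34)(2.998e8)/(331e-9) = 6.001e-19 J.
Energy delivered: (1.21 mW)(7020 s) = 8.494 J.
Photons incident: 8.494 / 6.001e-19 = 1.415e19, i.e. 1.415e19/6.022e23 = 2.350e-5 mol.
Photons absorbed: 0.528 × 2.350e-5 = 1.241e-5 mol.
Φ = 2.366e-6 mol / 1.241e-5 mol photons = 0.19.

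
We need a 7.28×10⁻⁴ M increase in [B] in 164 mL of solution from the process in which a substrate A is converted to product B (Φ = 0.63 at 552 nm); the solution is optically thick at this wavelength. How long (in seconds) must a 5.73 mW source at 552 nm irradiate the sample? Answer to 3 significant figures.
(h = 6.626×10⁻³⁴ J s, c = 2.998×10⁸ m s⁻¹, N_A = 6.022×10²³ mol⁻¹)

t ≈ 7170 s

Product: (7.28×10⁻⁴ M)(0.164 L) = 1.194×10⁻⁴ mol.
Photons that must be absorbed: 1.194×10⁻⁴ / 0.63 = 1.895×10⁻⁴ mol.
Photon energy: hc/λ = 3.599×10⁻¹⁹ J; per mole, 2.167×10⁵ J mol⁻¹.
Energy required: 1.895×10⁻⁴ × 2.167×10⁵ = 41.06 J.
Time: 41.06 J / 0.00573 W = 7170 s.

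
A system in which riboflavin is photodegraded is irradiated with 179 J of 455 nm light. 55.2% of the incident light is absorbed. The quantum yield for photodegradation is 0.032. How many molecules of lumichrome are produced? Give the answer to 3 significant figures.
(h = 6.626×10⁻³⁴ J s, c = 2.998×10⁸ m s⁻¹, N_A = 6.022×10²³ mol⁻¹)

Photon energy at 455 nm: hc/λ = (6.626×10⁻³⁴)(2.998×10⁸)/(455×10⁻⁹) = 4.366×10⁻¹⁹ J.
Photons incident: 179 / 4.366×10⁻¹⁹ = 4.100×10²⁰, i.e. 4.100×10²⁰/6.022×10²³ = 6.808×10⁻⁴ mol.
Photons absorbed: 0.552 × 6.808×10⁻⁴ = 3.758×10⁻⁴ mol.
Product: Φ × n_abs = 0.032 × 3.758×10⁻⁴ = 1.203×10⁻⁵ mol.
As a count: 1.203×10⁻⁵ × 6.022×10²³ = 7.24×10¹⁸.

7.24×10¹⁸ molecules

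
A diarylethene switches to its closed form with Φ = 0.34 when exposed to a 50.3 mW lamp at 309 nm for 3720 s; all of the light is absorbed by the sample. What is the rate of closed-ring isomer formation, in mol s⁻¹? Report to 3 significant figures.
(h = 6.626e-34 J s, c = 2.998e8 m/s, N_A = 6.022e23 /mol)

4.42e-8 mol s⁻¹

Photon energy at 309 nm: hc/λ = (6.626e-34)(2.998e8)/(309e-9) = 6.429e-19 J.
Energy delivered: (50.3 mW)(3720 s) = 187.1 J.
Photons incident: 187.1 / 6.429e-19 = 2.910e20, i.e. 2.910e20/6.022e23 = 4.832e-4 mol.
Product formed: 0.34 × 4.832e-4 = 1.643e-4 mol.
Rate: 1.643e-4 / 3720 s = 4.42e-8 mol s⁻¹.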